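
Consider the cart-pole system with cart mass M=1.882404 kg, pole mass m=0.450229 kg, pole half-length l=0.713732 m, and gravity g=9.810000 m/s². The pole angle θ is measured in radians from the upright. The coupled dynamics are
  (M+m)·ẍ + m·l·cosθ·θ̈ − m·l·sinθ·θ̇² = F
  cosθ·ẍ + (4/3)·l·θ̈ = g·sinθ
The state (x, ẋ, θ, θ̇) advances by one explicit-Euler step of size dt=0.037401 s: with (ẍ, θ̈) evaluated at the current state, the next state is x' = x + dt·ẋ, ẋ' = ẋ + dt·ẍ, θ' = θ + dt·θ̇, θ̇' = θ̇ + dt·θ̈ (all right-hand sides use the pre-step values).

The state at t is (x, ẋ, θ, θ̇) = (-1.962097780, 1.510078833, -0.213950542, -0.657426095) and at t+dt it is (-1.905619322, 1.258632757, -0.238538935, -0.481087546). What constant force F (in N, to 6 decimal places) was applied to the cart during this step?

ẍ = (ẋ'−ẋ)/dt = (1.258632757−1.510078833)/0.037401 = -6.722977
θ̈ = (θ̇'−θ̇)/dt = (-0.481087546−-0.657426095)/0.037401 = 4.714808
sinθ=-0.212322, cosθ=0.977200
F = (M+m)·ẍ + m·l·cosθ·θ̈ − m·l·sinθ·θ̇² = -15.682239 + 1.480526 − -0.029489 = -14.172224

F = -14.172224 N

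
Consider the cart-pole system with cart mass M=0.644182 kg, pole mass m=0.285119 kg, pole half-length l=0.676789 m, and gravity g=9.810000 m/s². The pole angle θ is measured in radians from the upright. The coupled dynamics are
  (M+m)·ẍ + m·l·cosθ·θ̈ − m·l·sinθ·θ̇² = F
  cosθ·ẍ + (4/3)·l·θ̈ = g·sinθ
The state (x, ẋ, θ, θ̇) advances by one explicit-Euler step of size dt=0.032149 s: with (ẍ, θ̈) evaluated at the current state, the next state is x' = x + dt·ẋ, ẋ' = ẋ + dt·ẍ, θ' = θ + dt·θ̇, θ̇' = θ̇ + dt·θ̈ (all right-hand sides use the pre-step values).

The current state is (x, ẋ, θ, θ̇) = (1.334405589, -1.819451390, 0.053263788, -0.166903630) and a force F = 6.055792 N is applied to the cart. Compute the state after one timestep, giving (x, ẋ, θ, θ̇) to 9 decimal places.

sinθ=0.053238606, cosθ=0.998581820
temp = (F + m·l·θ̇²·sinθ)/(M+m) = (6.055792 + 0.000286179)/0.929301 = 6.516810139
θ̈ = (g·sinθ − cosθ·temp)/(l·(4/3 − m·cos²θ/(M+m))) = -8.607874744
ẍ = temp − m·l·θ̈·cosθ/(M+m) = 8.301663905
Euler: x'=1.334405589+0.032149·-1.819451390=1.275912046, ẋ'=-1.819451390+0.032149·8.301663905=-1.552561197
       θ'=0.053263788+0.032149·-0.166903630=0.047898003, θ̇'=-0.166903630+0.032149·-8.607874744=-0.443638195

(1.275912046, -1.552561197, 0.047898003, -0.443638195)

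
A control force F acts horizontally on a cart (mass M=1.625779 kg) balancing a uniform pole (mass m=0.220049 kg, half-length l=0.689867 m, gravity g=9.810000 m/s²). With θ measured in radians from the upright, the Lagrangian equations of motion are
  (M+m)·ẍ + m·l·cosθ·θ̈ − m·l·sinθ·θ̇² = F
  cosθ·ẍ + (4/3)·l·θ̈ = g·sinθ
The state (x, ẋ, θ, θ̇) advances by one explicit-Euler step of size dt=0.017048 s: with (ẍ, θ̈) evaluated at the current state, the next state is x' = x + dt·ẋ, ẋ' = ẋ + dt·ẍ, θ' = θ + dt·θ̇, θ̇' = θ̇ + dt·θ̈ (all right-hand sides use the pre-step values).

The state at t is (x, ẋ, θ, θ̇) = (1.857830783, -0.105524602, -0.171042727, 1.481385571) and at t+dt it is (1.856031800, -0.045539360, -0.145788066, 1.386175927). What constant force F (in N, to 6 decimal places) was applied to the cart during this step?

F = 5.716023 N

ẍ = (ẋ'−ẋ)/dt = (-0.045539360−-0.105524602)/0.017048 = 3.518609
θ̈ = (θ̇'−θ̇)/dt = (1.386175927−1.481385571)/0.017048 = -5.584798
sinθ=-0.170210, cosθ=0.985408
F = (M+m)·ẍ + m·l·cosθ·θ̈ − m·l·sinθ·θ̇² = 6.494747 + -0.835427 − -0.056703 = 5.716023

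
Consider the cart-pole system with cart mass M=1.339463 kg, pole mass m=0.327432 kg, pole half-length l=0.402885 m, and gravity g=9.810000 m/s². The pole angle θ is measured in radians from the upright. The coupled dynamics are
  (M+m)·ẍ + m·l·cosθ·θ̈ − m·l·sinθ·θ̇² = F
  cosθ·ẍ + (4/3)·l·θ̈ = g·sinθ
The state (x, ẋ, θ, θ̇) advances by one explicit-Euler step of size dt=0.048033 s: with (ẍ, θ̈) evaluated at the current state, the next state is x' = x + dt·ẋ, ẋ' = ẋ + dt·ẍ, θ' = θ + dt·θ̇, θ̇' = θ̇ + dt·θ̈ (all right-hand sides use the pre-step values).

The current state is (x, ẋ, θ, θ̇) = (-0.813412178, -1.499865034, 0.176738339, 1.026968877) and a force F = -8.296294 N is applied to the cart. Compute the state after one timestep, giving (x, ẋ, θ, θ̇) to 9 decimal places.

sinθ=0.175819662, cosθ=0.984422392
temp = (F + m·l·θ̇²·sinθ)/(M+m) = (-8.296294 + 0.024461564)/1.666895 = -4.962419610
θ̈ = (g·sinθ − cosθ·temp)/(l·(4/3 − m·cos²θ/(M+m))) = 14.354174936
ẍ = temp − m·l·θ̈·cosθ/(M+m) = -6.080707685
Euler: x'=-0.813412178+0.048033·-1.499865034=-0.885455195, ẋ'=-1.499865034+0.048033·-6.080707685=-1.791939666
       θ'=0.176738339+0.048033·1.026968877=0.226066735, θ̇'=1.026968877+0.048033·14.354174936=1.716442962

(-0.885455195, -1.791939666, 0.226066735, 1.716442962)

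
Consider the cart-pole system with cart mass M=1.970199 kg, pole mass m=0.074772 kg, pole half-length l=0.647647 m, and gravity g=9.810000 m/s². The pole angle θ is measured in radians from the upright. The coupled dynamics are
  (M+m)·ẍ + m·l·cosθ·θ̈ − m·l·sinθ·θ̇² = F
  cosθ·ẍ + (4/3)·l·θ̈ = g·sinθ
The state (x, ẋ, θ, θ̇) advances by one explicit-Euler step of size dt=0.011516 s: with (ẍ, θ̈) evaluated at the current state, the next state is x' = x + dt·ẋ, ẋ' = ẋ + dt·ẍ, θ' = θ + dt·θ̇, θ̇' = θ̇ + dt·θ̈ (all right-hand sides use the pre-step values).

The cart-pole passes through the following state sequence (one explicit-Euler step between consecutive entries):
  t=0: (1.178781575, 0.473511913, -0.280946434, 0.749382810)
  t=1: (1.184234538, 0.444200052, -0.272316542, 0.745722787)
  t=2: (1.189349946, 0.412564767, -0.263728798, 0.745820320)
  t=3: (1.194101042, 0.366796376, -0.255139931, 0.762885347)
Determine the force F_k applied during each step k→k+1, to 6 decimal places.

step 0→1:
  ẍ = (ẋ'−ẋ)/dt = (0.444200052−0.473511913)/0.011516 = -2.545316
  θ̈ = (θ̇'−θ̇)/dt = (0.745722787−0.749382810)/0.011516 = -0.317821
  sinθ=-0.277265, cosθ=0.960793
  F = (M+m)·ẍ + m·l·cosθ·θ̈ − m·l·sinθ·θ̇² = -5.205098 + -0.014787 − -0.007540 = -5.212345
step 1→2:
  ẍ = (ẋ'−ẋ)/dt = (0.412564767−0.444200052)/0.011516 = -2.747072
  θ̈ = (θ̇'−θ̇)/dt = (0.745820320−0.745722787)/0.011516 = 0.008469
  sinθ=-0.268963, cosθ=0.963150
  F = (M+m)·ẍ + m·l·cosθ·θ̈ − m·l·sinθ·θ̇² = -5.617683 + 0.000395 − -0.007243 = -5.610045
step 2→3:
  ẍ = (ẋ'−ẋ)/dt = (0.366796376−0.412564767)/0.011516 = -3.974331
  θ̈ = (θ̇'−θ̇)/dt = (0.762885347−0.745820320)/0.011516 = 1.481854
  sinθ=-0.260682, cosθ=0.965425
  F = (M+m)·ẍ + m·l·cosθ·θ̈ − m·l·sinθ·θ̇² = -8.127391 + 0.069279 − -0.007022 = -8.051090

F_0 = -5.212345 N
F_1 = -5.610045 N
F_2 = -8.051090 N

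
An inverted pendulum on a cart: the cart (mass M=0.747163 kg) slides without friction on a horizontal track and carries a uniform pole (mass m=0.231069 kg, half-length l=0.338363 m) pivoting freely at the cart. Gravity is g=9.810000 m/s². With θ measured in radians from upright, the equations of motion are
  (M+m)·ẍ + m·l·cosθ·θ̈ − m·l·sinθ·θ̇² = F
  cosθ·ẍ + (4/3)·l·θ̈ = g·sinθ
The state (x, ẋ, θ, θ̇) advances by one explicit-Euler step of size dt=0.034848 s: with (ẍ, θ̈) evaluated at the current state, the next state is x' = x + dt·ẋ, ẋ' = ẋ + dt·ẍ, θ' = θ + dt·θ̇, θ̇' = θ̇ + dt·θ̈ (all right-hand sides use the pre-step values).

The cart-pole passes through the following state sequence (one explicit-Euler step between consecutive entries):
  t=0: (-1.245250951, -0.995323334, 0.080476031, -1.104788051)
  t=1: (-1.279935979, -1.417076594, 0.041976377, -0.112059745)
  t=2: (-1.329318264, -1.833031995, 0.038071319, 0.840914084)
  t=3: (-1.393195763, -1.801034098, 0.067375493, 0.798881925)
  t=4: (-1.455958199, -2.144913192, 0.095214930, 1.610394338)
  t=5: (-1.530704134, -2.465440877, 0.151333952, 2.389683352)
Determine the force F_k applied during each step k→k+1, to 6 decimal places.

F_0 = -9.626791 N
F_1 = -9.540275 N
F_2 = 0.801886 N
F_3 = -7.839942 N
F_4 = -7.276438 N

step 0→1:
  ẍ = (ẋ'−ẋ)/dt = (-1.417076594−-0.995323334)/0.034848 = -12.102653
  θ̈ = (θ̇'−θ̇)/dt = (-0.112059745−-1.104788051)/0.034848 = 28.487383
  sinθ=0.080389, cosθ=0.996764
  F = (M+m)·ẍ + m·l·cosθ·θ̈ − m·l·sinθ·θ̇² = -11.839203 + 2.220083 − 0.007671 = -9.626791
step 1→2:
  ẍ = (ẋ'−ẋ)/dt = (-1.833031995−-1.417076594)/0.034848 = -11.936278
  θ̈ = (θ̇'−θ̇)/dt = (0.840914084−-0.112059745)/0.034848 = 27.346586
  sinθ=0.041964, cosθ=0.999119
  F = (M+m)·ẍ + m·l·cosθ·θ̈ − m·l·sinθ·θ̇² = -11.676449 + 2.136215 − 0.000041 = -9.540275
step 2→3:
  ẍ = (ẋ'−ẋ)/dt = (-1.801034098−-1.833031995)/0.034848 = 0.918213
  θ̈ = (θ̇'−θ̇)/dt = (0.798881925−0.840914084)/0.034848 = -1.206157
  sinθ=0.038062, cosθ=0.999275
  F = (M+m)·ẍ + m·l·cosθ·θ̈ − m·l·sinθ·θ̇² = 0.898226 + -0.094235 − 0.002104 = 0.801886
step 3→4:
  ẍ = (ẋ'−ẋ)/dt = (-2.144913192−-1.801034098)/0.034848 = -9.867972
  θ̈ = (θ̇'−θ̇)/dt = (1.610394338−0.798881925)/0.034848 = 23.287202
  sinθ=0.067325, cosθ=0.997731
  F = (M+m)·ẍ + m·l·cosθ·θ̈ − m·l·sinθ·θ̇² = -9.653166 + 1.816584 − 0.003359 = -7.839942
step 4→5:
  ẍ = (ẋ'−ẋ)/dt = (-2.465440877−-2.144913192)/0.034848 = -9.197879
  θ̈ = (θ̇'−θ̇)/dt = (2.389683352−1.610394338)/0.034848 = 22.362518
  sinθ=0.095071, cosθ=0.995470
  F = (M+m)·ẍ + m·l·cosθ·θ̈ − m·l·sinθ·θ̇² = -8.997660 + 1.740498 − 0.019277 = -7.276438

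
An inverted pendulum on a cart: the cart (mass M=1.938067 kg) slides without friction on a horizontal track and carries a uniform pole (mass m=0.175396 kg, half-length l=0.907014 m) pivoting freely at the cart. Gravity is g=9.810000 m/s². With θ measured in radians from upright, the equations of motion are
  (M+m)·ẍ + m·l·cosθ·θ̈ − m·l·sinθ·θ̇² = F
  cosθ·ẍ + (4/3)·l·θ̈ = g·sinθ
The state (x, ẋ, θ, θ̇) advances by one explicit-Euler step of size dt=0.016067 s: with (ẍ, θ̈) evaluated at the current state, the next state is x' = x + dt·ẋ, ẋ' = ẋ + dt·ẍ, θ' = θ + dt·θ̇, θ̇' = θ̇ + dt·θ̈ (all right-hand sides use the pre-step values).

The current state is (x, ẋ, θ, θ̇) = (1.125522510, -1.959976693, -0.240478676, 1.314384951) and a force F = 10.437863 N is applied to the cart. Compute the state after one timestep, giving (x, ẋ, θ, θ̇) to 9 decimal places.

(1.094031564, -1.873794212, -0.219360453, 1.214131410)

sinθ=-0.238167555, cosθ=0.971224081
temp = (F + m·l·θ̇²·sinθ)/(M+m) = (10.437863 + -0.065457804)/2.113463 = 4.907777045
θ̈ = (g·sinθ − cosθ·temp)/(l·(4/3 − m·cos²θ/(M+m))) = -6.239717524
ẍ = temp − m·l·θ̈·cosθ/(M+m) = 5.363943554
Euler: x'=1.125522510+0.016067·-1.959976693=1.094031564, ẋ'=-1.959976693+0.016067·5.363943554=-1.873794212
       θ'=-0.240478676+0.016067·1.314384951=-0.219360453, θ̇'=1.314384951+0.016067·-6.239717524=1.214131410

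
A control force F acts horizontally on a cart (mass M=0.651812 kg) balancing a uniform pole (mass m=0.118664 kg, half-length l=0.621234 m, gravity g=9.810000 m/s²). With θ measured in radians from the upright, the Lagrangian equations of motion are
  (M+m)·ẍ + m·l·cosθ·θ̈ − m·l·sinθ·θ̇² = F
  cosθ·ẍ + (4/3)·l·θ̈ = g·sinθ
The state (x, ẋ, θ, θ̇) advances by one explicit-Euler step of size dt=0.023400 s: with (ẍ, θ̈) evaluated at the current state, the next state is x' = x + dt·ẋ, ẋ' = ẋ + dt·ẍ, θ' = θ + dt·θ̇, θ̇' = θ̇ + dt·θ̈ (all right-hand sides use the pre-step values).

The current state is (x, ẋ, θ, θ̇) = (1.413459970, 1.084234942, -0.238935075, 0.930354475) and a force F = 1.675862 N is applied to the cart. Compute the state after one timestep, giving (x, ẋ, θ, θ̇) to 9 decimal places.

(1.438831068, 1.147689983, -0.217164780, 0.790334259)

sinθ=-0.236668090, cosθ=0.971590559
temp = (F + m·l·θ̇²·sinθ)/(M+m) = (1.675862 + -0.015101177)/0.770476 = 2.155499746
θ̈ = (g·sinθ − cosθ·temp)/(l·(4/3 − m·cos²θ/(M+m))) = -5.983769931
ẍ = temp − m·l·θ̈·cosθ/(M+m) = 2.711753889
Euler: x'=1.413459970+0.023400·1.084234942=1.438831068, ẋ'=1.084234942+0.023400·2.711753889=1.147689983
       θ'=-0.238935075+0.023400·0.930354475=-0.217164780, θ̇'=0.930354475+0.023400·-5.983769931=0.790334259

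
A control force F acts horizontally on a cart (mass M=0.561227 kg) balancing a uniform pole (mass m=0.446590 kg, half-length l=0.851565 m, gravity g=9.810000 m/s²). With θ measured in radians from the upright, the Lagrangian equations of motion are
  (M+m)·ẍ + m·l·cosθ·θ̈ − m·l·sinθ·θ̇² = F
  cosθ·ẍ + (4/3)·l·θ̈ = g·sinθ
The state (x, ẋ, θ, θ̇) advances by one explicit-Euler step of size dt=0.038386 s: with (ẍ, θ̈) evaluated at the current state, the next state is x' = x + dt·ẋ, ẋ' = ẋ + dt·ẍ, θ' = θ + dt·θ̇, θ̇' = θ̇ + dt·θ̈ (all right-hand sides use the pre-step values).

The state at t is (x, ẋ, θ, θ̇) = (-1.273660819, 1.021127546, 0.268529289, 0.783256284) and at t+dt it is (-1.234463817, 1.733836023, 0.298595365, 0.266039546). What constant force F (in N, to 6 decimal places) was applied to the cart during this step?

F = 13.709558 N

ẍ = (ẋ'−ẋ)/dt = (1.733836023−1.021127546)/0.038386 = 18.566886
θ̈ = (θ̇'−θ̇)/dt = (0.266039546−0.783256284)/0.038386 = -13.474098
sinθ=0.265314, cosθ=0.964162
F = (M+m)·ẍ + m·l·cosθ·θ̈ − m·l·sinθ·θ̇² = 18.712023 + -4.940565 − 0.061901 = 13.709558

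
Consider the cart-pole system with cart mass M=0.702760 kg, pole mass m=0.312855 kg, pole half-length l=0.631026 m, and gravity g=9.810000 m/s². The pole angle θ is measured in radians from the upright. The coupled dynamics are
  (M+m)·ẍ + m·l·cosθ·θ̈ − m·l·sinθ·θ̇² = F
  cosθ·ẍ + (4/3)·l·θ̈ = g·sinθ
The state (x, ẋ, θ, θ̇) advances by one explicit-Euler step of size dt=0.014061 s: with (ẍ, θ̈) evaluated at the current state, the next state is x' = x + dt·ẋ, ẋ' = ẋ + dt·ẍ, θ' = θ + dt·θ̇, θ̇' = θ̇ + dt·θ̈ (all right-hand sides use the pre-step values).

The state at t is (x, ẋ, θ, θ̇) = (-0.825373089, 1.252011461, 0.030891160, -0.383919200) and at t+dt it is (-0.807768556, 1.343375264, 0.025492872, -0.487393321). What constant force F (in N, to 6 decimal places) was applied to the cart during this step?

ẍ = (ẋ'−ẋ)/dt = (1.343375264−1.252011461)/0.014061 = 6.497675
θ̈ = (θ̇'−θ̇)/dt = (-0.487393321−-0.383919200)/0.014061 = -7.358945
sinθ=0.030886, cosθ=0.999523
F = (M+m)·ẍ + m·l·cosθ·θ̈ − m·l·sinθ·θ̇² = 6.599136 + -1.452107 − 0.000899 = 5.146130

F = 5.146130 N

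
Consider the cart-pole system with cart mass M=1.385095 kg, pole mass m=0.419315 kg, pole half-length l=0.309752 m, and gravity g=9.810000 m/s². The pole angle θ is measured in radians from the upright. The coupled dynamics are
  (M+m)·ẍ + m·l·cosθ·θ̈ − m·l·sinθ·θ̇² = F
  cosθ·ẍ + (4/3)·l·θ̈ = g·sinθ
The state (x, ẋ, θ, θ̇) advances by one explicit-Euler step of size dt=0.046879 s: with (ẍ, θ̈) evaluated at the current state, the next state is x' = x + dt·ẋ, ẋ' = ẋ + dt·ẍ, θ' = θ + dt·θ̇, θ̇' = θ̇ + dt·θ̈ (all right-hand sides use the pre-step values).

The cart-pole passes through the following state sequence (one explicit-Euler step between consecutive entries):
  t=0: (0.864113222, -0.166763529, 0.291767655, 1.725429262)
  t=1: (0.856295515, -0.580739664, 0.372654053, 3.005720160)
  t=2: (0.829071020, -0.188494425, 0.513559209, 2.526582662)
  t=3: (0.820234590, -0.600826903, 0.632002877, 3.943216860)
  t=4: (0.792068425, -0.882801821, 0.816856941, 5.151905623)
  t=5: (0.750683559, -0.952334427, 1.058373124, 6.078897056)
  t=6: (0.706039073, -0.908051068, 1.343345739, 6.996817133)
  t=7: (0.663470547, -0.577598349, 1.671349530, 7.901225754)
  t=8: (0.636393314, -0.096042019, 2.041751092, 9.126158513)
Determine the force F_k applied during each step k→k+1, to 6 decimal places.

F_0 = -12.648219 N
F_1 = 13.434213 N
F_2 = -12.859704 N
F_3 = -9.344541 N
F_4 = -3.431438 N
F_5 = -1.231715 N
F_6 = 7.089679 N
F_7 = 10.127205 N

step 0→1:
  ẍ = (ẋ'−ẋ)/dt = (-0.580739664−-0.166763529)/0.046879 = -8.830737
  θ̈ = (θ̇'−θ̇)/dt = (3.005720160−1.725429262)/0.046879 = 27.310542
  sinθ=0.287646, cosθ=0.957737
  F = (M+m)·ẍ + m·l·cosθ·θ̈ − m·l·sinθ·θ̇² = -15.934271 + 3.397278 − 0.111226 = -12.648219
step 1→2:
  ẍ = (ẋ'−ẋ)/dt = (-0.188494425−-0.580739664)/0.046879 = 8.367184
  θ̈ = (θ̇'−θ̇)/dt = (2.526582662−3.005720160)/0.046879 = -10.220728
  sinθ=0.364089, cosθ=0.931364
  F = (M+m)·ẍ + m·l·cosθ·θ̈ − m·l·sinθ·θ̇² = 15.097831 + -1.236391 − 0.427227 = 13.434213
step 2→3:
  ẍ = (ẋ'−ẋ)/dt = (-0.600826903−-0.188494425)/0.046879 = -8.795676
  θ̈ = (θ̇'−θ̇)/dt = (3.943216860−2.526582662)/0.046879 = 30.218951
  sinθ=0.491280, cosθ=0.871001
  F = (M+m)·ẍ + m·l·cosθ·θ̈ − m·l·sinθ·θ̇² = -15.871005 + 3.418635 − 0.407334 = -12.859704
step 3→4:
  ẍ = (ẋ'−ẋ)/dt = (-0.882801821−-0.600826903)/0.046879 = -6.014952
  θ̈ = (θ̇'−θ̇)/dt = (5.151905623−3.943216860)/0.046879 = 25.783160
  sinθ=0.590762, cosθ=0.806846
  F = (M+m)·ẍ + m·l·cosθ·θ̈ − m·l·sinθ·θ̇² = -10.853439 + 2.701975 − 1.193077 = -9.344541
step 4→5:
  ẍ = (ẋ'−ẋ)/dt = (-0.952334427−-0.882801821)/0.046879 = -1.483236
  θ̈ = (θ̇'−θ̇)/dt = (6.078897056−5.151905623)/0.046879 = 19.774130
  sinθ=0.728998, cosθ=0.684516
  F = (M+m)·ẍ + m·l·cosθ·θ̈ − m·l·sinθ·θ̇² = -2.676365 + 1.758067 − 2.513140 = -3.431438
step 5→6:
  ẍ = (ẋ'−ẋ)/dt = (-0.908051068−-0.952334427)/0.046879 = 0.944631
  θ̈ = (θ̇'−θ̇)/dt = (6.996817133−6.078897056)/0.046879 = 19.580624
  sinθ=0.871559, cosθ=0.490291
  F = (M+m)·ẍ + m·l·cosθ·θ̈ − m·l·sinθ·θ̇² = 1.704502 + 1.246909 − 4.183125 = -1.231715
step 6→7:
  ẍ = (ẋ'−ẋ)/dt = (-0.577598349−-0.908051068)/0.046879 = 7.049056
  θ̈ = (θ̇'−θ̇)/dt = (7.901225754−6.996817133)/0.046879 = 19.292404
  sinθ=0.974244, cosθ=0.225495
  F = (M+m)·ẍ + m·l·cosθ·θ̈ − m·l·sinθ·θ̇² = 12.719388 + 0.565037 − 6.194746 = 7.089679
step 7→8:
  ẍ = (ẋ'−ẋ)/dt = (-0.096042019−-0.577598349)/0.046879 = 10.272325
  θ̈ = (θ̇'−θ̇)/dt = (9.126158513−7.901225754)/0.046879 = 26.129669
  sinθ=0.994949, cosθ=-0.100384
  F = (M+m)·ẍ + m·l·cosθ·θ̈ − m·l·sinθ·θ̇² = 18.535486 + -0.340684 − 8.067597 = 10.127205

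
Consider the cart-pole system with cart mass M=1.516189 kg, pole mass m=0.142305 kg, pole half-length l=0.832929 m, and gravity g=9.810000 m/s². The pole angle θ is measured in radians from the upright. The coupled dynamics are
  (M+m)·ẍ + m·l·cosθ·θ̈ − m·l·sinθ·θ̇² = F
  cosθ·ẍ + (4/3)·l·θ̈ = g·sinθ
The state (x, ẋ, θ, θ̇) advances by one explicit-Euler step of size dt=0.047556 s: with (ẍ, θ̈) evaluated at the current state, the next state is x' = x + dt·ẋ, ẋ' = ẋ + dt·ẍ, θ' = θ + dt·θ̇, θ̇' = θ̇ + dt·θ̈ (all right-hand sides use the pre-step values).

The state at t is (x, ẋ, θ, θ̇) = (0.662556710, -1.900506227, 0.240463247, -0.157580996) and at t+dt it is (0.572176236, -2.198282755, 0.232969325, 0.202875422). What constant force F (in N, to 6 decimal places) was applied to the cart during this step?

F = -9.512960 N

ẍ = (ẋ'−ẋ)/dt = (-2.198282755−-1.900506227)/0.047556 = -6.261597
θ̈ = (θ̇'−θ̇)/dt = (0.202875422−-0.157580996)/0.047556 = 7.579620
sinθ=0.238153, cosθ=0.971228
F = (M+m)·ẍ + m·l·cosθ·θ̈ − m·l·sinθ·θ̇² = -10.384822 + 0.872563 − 0.000701 = -9.512960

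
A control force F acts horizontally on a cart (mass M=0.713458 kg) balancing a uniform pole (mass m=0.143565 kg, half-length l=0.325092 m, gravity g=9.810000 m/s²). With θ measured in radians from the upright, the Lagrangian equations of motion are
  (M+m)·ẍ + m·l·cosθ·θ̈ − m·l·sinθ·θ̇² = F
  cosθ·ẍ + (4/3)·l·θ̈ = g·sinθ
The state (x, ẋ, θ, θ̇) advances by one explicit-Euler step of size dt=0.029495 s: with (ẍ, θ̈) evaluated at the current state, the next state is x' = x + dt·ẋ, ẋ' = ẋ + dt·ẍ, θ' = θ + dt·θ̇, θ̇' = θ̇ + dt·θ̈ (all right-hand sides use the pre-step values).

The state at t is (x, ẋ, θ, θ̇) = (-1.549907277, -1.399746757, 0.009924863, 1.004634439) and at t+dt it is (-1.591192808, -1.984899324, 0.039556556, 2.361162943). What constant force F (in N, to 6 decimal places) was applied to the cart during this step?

F = -14.856567 N

ẍ = (ẋ'−ẋ)/dt = (-1.984899324−-1.399746757)/0.029495 = -19.839043
θ̈ = (θ̇'−θ̇)/dt = (2.361162943−1.004634439)/0.029495 = 45.991812
sinθ=0.009925, cosθ=0.999951
F = (M+m)·ẍ + m·l·cosθ·θ̈ − m·l·sinθ·θ̇² = -17.002516 + 2.146416 − 0.000468 = -14.856567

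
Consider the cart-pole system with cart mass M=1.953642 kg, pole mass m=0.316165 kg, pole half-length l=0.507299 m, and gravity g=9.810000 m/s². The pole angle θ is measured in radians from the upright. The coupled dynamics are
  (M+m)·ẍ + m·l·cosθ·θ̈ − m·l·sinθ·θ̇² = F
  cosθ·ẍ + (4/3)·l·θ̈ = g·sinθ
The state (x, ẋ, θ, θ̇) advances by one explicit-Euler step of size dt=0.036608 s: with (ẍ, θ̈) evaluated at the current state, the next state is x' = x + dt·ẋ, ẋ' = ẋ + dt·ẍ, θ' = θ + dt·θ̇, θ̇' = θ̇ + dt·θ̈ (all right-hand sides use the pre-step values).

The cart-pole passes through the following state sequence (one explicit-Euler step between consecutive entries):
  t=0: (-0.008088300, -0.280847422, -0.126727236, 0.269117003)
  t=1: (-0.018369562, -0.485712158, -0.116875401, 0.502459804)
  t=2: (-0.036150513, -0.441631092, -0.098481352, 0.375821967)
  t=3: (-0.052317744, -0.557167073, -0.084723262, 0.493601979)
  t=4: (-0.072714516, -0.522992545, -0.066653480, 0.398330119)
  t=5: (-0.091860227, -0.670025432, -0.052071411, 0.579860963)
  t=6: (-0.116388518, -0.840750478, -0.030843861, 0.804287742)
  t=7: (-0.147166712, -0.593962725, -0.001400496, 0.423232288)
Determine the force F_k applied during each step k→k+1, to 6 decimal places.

step 0→1:
  ẍ = (ẋ'−ẋ)/dt = (-0.485712158−-0.280847422)/0.036608 = -5.596174
  θ̈ = (θ̇'−θ̇)/dt = (0.502459804−0.269117003)/0.036608 = 6.374093
  sinθ=-0.126388, cosθ=0.991981
  F = (M+m)·ẍ + m·l·cosθ·θ̈ − m·l·sinθ·θ̇² = -12.702235 + 1.014144 − -0.001468 = -11.686623
step 1→2:
  ẍ = (ẋ'−ẋ)/dt = (-0.441631092−-0.485712158)/0.036608 = 1.204138
  θ̈ = (θ̇'−θ̇)/dt = (0.375821967−0.502459804)/0.036608 = -3.459294
  sinθ=-0.116609, cosθ=0.993178
  F = (M+m)·ẍ + m·l·cosθ·θ̈ − m·l·sinθ·θ̇² = 2.733160 + -0.551052 − -0.004722 = 2.186830
step 2→3:
  ẍ = (ẋ'−ẋ)/dt = (-0.557167073−-0.441631092)/0.036608 = -3.156031
  θ̈ = (θ̇'−θ̇)/dt = (0.493601979−0.375821967)/0.036608 = 3.217330
  sinθ=-0.098322, cosθ=0.995155
  F = (M+m)·ẍ + m·l·cosθ·θ̈ − m·l·sinθ·θ̇² = -7.163581 + 0.513528 − -0.002227 = -6.647826
step 3→4:
  ẍ = (ẋ'−ẋ)/dt = (-0.522992545−-0.557167073)/0.036608 = 0.933526
  θ̈ = (θ̇'−θ̇)/dt = (0.398330119−0.493601979)/0.036608 = -2.602487
  sinθ=-0.084622, cosθ=0.996413
  F = (M+m)·ẍ + m·l·cosθ·θ̈ − m·l·sinθ·θ̇² = 2.118924 + -0.415916 − -0.003307 = 1.706315
step 4→5:
  ẍ = (ẋ'−ẋ)/dt = (-0.670025432−-0.522992545)/0.036608 = -4.016414
  θ̈ = (θ̇'−θ̇)/dt = (0.579860963−0.398330119)/0.036608 = 4.958775
  sinθ=-0.066604, cosθ=0.997779
  F = (M+m)·ẍ + m·l·cosθ·θ̈ − m·l·sinθ·θ̇² = -9.116485 + 0.793573 − -0.001695 = -8.321217
step 5→6:
  ẍ = (ẋ'−ẋ)/dt = (-0.840750478−-0.670025432)/0.036608 = -4.663599
  θ̈ = (θ̇'−θ̇)/dt = (0.804287742−0.579860963)/0.036608 = 6.130539
  sinθ=-0.052048, cosθ=0.998645
  F = (M+m)·ẍ + m·l·cosθ·θ̈ − m·l·sinθ·θ̇² = -10.585471 + 0.981946 − -0.002807 = -9.600718
step 6→7:
  ẍ = (ẋ'−ẋ)/dt = (-0.593962725−-0.840750478)/0.036608 = 6.741361
  θ̈ = (θ̇'−θ̇)/dt = (0.423232288−0.804287742)/0.036608 = -10.409076
  sinθ=-0.030839, cosθ=0.999524
  F = (M+m)·ẍ + m·l·cosθ·θ̈ − m·l·sinθ·θ̇² = 15.301589 + -1.668720 − -0.003200 = 13.636069

F_0 = -11.686623 N
F_1 = 2.186830 N
F_2 = -6.647826 N
F_3 = 1.706315 N
F_4 = -8.321217 N
F_5 = -9.600718 N
F_6 = 13.636069 N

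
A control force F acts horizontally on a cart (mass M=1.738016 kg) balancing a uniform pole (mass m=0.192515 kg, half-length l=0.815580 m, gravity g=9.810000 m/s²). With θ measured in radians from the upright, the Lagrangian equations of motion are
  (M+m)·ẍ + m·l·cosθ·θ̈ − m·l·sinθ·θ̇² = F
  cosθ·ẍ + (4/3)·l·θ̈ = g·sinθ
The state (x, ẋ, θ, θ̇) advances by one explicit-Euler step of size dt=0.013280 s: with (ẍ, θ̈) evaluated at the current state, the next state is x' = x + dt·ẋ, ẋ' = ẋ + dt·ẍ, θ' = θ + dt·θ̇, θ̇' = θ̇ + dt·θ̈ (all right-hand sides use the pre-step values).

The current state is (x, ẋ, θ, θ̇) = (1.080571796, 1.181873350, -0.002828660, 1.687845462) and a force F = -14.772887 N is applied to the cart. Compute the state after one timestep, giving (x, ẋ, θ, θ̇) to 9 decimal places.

sinθ=-0.002828656, cosθ=0.999995999
temp = (F + m·l·θ̇²·sinθ)/(M+m) = (-14.772887 + -0.001265251)/1.930531 = -7.652895629
θ̈ = (g·sinθ − cosθ·temp)/(l·(4/3 − m·cos²θ/(M+m))) = 7.578809530
ẍ = temp − m·l·θ̈·cosθ/(M+m) = -8.269282835
Euler: x'=1.080571796+0.013280·1.181873350=1.096267074, ẋ'=1.181873350+0.013280·-8.269282835=1.072057274
       θ'=-0.002828660+0.013280·1.687845462=0.019585928, θ̇'=1.687845462+0.013280·7.578809530=1.788492053

(1.096267074, 1.072057274, 0.019585928, 1.788492053)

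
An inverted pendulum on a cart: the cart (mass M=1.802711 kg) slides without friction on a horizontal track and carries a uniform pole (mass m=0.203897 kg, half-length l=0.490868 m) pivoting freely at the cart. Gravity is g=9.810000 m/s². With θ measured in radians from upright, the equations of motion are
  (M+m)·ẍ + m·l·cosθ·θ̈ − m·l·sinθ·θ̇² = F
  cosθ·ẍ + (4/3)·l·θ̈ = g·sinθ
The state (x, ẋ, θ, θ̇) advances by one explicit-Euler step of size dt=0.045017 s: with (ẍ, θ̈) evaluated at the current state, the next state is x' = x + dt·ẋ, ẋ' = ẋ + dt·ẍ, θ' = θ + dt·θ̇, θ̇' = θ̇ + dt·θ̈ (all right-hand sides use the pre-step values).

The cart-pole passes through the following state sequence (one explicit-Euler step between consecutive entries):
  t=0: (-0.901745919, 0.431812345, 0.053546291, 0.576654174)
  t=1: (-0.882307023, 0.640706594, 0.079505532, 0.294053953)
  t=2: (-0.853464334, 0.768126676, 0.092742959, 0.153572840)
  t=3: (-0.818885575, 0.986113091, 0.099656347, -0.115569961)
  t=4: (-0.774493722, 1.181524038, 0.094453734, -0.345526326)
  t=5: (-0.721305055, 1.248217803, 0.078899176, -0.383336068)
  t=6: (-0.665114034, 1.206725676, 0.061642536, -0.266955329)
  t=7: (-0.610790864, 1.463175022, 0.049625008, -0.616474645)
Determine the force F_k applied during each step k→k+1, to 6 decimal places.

step 0→1:
  ẍ = (ẋ'−ẋ)/dt = (0.640706594−0.431812345)/0.045017 = 4.640341
  θ̈ = (θ̇'−θ̇)/dt = (0.294053953−0.576654174)/0.045017 = -6.277633
  sinθ=0.053521, cosθ=0.998567
  F = (M+m)·ẍ + m·l·cosθ·θ̈ − m·l·sinθ·θ̇² = 9.311346 + -0.627406 − 0.001781 = 8.682159
step 1→2:
  ẍ = (ẋ'−ẋ)/dt = (0.768126676−0.640706594)/0.045017 = 2.830488
  θ̈ = (θ̇'−θ̇)/dt = (0.153572840−0.294053953)/0.045017 = -3.120624
  sinθ=0.079422, cosθ=0.996841
  F = (M+m)·ẍ + m·l·cosθ·θ̈ − m·l·sinθ·θ̇² = 5.679680 + -0.311346 − 0.000687 = 5.367647
step 2→3:
  ẍ = (ẋ'−ẋ)/dt = (0.986113091−0.768126676)/0.045017 = 4.842313
  θ̈ = (θ̇'−θ̇)/dt = (-0.115569961−0.153572840)/0.045017 = -5.978693
  sinθ=0.092610, cosθ=0.995702
  F = (M+m)·ẍ + m·l·cosθ·θ̈ − m·l·sinθ·θ̇² = 9.716624 + -0.595815 − 0.000219 = 9.120591
step 3→4:
  ẍ = (ẋ'−ẋ)/dt = (1.181524038−0.986113091)/0.045017 = 4.340826
  θ̈ = (θ̇'−θ̇)/dt = (-0.345526326−-0.115569961)/0.045017 = -5.108212
  sinθ=0.099491, cosθ=0.995038
  F = (M+m)·ẍ + m·l·cosθ·θ̈ − m·l·sinθ·θ̇² = 8.710335 + -0.508726 − 0.000133 = 8.201476
step 4→5:
  ẍ = (ẋ'−ẋ)/dt = (1.248217803−1.181524038)/0.045017 = 1.481524
  θ̈ = (θ̇'−θ̇)/dt = (-0.383336068−-0.345526326)/0.045017 = -0.839899
  sinθ=0.094313, cosθ=0.995543
  F = (M+m)·ẍ + m·l·cosθ·θ̈ − m·l·sinθ·θ̇² = 2.972838 + -0.083688 − 0.001127 = 2.888023
step 5→6:
  ẍ = (ẋ'−ẋ)/dt = (1.206725676−1.248217803)/0.045017 = -0.921699
  θ̈ = (θ̇'−θ̇)/dt = (-0.266955329−-0.383336068)/0.045017 = 2.585262
  sinθ=0.078817, cosθ=0.996889
  F = (M+m)·ẍ + m·l·cosθ·θ̈ − m·l·sinθ·θ̇² = -1.849489 + 0.257945 − 0.001159 = -1.592703
step 6→7:
  ẍ = (ẋ'−ẋ)/dt = (1.463175022−1.206725676)/0.045017 = 5.696722
  θ̈ = (θ̇'−θ̇)/dt = (-0.616474645−-0.266955329)/0.045017 = -7.764163
  sinθ=0.061604, cosθ=0.998101
  F = (M+m)·ẍ + m·l·cosθ·θ̈ − m·l·sinθ·θ̇² = 11.431088 + -0.775612 − 0.000439 = 10.655037

F_0 = 8.682159 N
F_1 = 5.367647 N
F_2 = 9.120591 N
F_3 = 8.201476 N
F_4 = 2.888023 N
F_5 = -1.592703 N
F_6 = 10.655037 N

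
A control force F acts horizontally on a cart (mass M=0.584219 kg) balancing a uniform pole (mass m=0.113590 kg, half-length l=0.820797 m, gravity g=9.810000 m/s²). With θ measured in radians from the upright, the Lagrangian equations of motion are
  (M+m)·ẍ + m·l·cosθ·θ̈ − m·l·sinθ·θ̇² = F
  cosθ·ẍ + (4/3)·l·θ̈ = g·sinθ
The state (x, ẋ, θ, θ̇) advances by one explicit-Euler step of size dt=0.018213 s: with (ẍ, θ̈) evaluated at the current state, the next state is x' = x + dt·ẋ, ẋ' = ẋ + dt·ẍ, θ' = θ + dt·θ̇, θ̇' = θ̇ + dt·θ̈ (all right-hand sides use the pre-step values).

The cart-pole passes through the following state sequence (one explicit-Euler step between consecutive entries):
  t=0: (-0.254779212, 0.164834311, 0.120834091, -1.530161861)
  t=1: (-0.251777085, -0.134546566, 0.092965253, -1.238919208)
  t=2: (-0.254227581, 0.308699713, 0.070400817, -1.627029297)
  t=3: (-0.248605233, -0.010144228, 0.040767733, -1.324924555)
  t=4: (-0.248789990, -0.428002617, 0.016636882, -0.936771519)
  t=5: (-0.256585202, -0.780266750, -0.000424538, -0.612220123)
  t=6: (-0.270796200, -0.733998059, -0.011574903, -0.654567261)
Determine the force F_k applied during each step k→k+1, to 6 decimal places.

F_0 = -10.016697 N
F_1 = 14.990960 N
F_2 = -10.690804 N
F_3 = -14.031061 N
F_4 = -11.836750 N
F_5 = 1.555964 N

step 0→1:
  ẍ = (ẋ'−ẋ)/dt = (-0.134546566−0.164834311)/0.018213 = -16.437757
  θ̈ = (θ̇'−θ̇)/dt = (-1.238919208−-1.530161861)/0.018213 = 15.990921
  sinθ=0.120540, cosθ=0.992708
  F = (M+m)·ẍ + m·l·cosθ·θ̈ − m·l·sinθ·θ̇² = -11.470415 + 1.480032 − 0.026314 = -10.016697
step 1→2:
  ẍ = (ẋ'−ẋ)/dt = (0.308699713−-0.134546566)/0.018213 = 24.336808
  θ̈ = (θ̇'−θ̇)/dt = (-1.627029297−-1.238919208)/0.018213 = -21.309509
  sinθ=0.092831, cosθ=0.995682
  F = (M+m)·ẍ + m·l·cosθ·θ̈ − m·l·sinθ·θ̇² = 16.982443 + -1.978199 − 0.013285 = 14.990960
step 2→3:
  ẍ = (ẋ'−ẋ)/dt = (-0.010144228−0.308699713)/0.018213 = -17.506393
  θ̈ = (θ̇'−θ̇)/dt = (-1.324924555−-1.627029297)/0.018213 = 16.587314
  sinθ=0.070343, cosθ=0.997523
  F = (M+m)·ẍ + m·l·cosθ·θ̈ − m·l·sinθ·θ̇² = -12.216119 + 1.542676 − 0.017361 = -10.690804
step 3→4:
  ẍ = (ẋ'−ẋ)/dt = (-0.428002617−-0.010144228)/0.018213 = -22.942864
  θ̈ = (θ̇'−θ̇)/dt = (-0.936771519−-1.324924555)/0.018213 = 21.311867
  sinθ=0.040756, cosθ=0.999169
  F = (M+m)·ẍ + m·l·cosθ·θ̈ − m·l·sinθ·θ̇² = -16.009737 + 1.985347 − 0.006670 = -14.031061
step 4→5:
  ẍ = (ẋ'−ẋ)/dt = (-0.780266750−-0.428002617)/0.018213 = -19.341357
  θ̈ = (θ̇'−θ̇)/dt = (-0.612220123−-0.936771519)/0.018213 = 17.819766
  sinθ=0.016636, cosθ=0.999862
  F = (M+m)·ẍ + m·l·cosθ·θ̈ − m·l·sinθ·θ̇² = -13.496573 + 1.661184 − 0.001361 = -11.836750
step 5→6:
  ẍ = (ẋ'−ẋ)/dt = (-0.733998059−-0.780266750)/0.018213 = 2.540421
  θ̈ = (θ̇'−θ̇)/dt = (-0.654567261−-0.612220123)/0.018213 = -2.325105
  sinθ=-0.000425, cosθ=1.000000
  F = (M+m)·ẍ + m·l·cosθ·θ̈ − m·l·sinθ·θ̇² = 1.772729 + -0.216780 − -0.000015 = 1.555964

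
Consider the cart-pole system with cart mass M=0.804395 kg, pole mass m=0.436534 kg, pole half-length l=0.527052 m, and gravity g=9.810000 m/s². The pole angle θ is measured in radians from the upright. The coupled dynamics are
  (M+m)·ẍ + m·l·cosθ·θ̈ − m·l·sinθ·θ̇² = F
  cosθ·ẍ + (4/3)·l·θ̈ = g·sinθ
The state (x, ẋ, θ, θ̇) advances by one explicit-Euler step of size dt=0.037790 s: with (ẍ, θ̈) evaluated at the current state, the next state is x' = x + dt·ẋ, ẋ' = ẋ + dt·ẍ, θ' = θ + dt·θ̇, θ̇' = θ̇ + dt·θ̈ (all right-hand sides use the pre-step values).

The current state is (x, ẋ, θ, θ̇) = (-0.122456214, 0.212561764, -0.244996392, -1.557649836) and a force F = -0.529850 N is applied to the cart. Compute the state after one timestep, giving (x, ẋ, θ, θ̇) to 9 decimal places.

(-0.114423505, 0.216228907, -0.303859979, -1.690668202)

sinθ=-0.242552825, cosθ=0.970138200
temp = (F + m·l·θ̇²·sinθ)/(M+m) = (-0.529850 + -0.135399651)/1.240929 = -0.536090019
θ̈ = (g·sinθ − cosθ·temp)/(l·(4/3 − m·cos²θ/(M+m))) = -3.519935583
ẍ = temp − m·l·θ̈·cosθ/(M+m) = 0.097040033
Euler: x'=-0.122456214+0.037790·0.212561764=-0.114423505, ẋ'=0.212561764+0.037790·0.097040033=0.216228907
       θ'=-0.244996392+0.037790·-1.557649836=-0.303859979, θ̇'=-1.557649836+0.037790·-3.519935583=-1.690668202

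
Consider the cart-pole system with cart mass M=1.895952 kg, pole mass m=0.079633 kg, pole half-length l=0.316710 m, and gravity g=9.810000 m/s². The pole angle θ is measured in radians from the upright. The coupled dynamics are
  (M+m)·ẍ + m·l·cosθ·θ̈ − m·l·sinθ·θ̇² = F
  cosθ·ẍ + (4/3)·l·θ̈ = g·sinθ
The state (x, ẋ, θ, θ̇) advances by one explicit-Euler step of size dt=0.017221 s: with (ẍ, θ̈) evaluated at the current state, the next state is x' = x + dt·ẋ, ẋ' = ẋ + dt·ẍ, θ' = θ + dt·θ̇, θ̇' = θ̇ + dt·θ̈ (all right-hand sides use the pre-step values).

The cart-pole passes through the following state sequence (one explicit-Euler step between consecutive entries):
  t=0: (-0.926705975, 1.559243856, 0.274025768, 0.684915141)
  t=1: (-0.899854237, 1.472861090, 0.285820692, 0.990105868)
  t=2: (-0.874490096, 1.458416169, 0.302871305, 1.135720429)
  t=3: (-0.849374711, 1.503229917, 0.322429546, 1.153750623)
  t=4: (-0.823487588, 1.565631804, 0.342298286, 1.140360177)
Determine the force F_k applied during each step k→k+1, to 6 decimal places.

step 0→1:
  ẍ = (ẋ'−ẋ)/dt = (1.472861090−1.559243856)/0.017221 = -5.016129
  θ̈ = (θ̇'−θ̇)/dt = (0.990105868−0.684915141)/0.017221 = 17.722010
  sinθ=0.270609, cosθ=0.962689
  F = (M+m)·ẍ + m·l·cosθ·θ̈ − m·l·sinθ·θ̇² = -9.909790 + 0.430283 − 0.003202 = -9.482709
step 1→2:
  ẍ = (ẋ'−ẋ)/dt = (1.458416169−1.472861090)/0.017221 = -0.838797
  θ̈ = (θ̇'−θ̇)/dt = (1.135720429−0.990105868)/0.017221 = 8.455639
  sinθ=0.281945, cosθ=0.959431
  F = (M+m)·ẍ + m·l·cosθ·θ̈ − m·l·sinθ·θ̇² = -1.657115 + 0.204604 − 0.006971 = -1.459481
step 2→3:
  ẍ = (ẋ'−ẋ)/dt = (1.503229917−1.458416169)/0.017221 = 2.602273
  θ̈ = (θ̇'−θ̇)/dt = (1.153750623−1.135720429)/0.017221 = 1.046989
  sinθ=0.298262, cosθ=0.954484
  F = (M+m)·ẍ + m·l·cosθ·θ̈ − m·l·sinθ·θ̇² = 5.141012 + 0.025204 − 0.009703 = 5.156513
step 3→4:
  ẍ = (ẋ'−ẋ)/dt = (1.565631804−1.503229917)/0.017221 = 3.623593
  θ̈ = (θ̇'−θ̇)/dt = (1.140360177−1.153750623)/0.017221 = -0.777565
  sinθ=0.316872, cosθ=0.948468
  F = (M+m)·ẍ + m·l·cosθ·θ̈ − m·l·sinθ·θ̇² = 7.158715 + -0.018600 − 0.010638 = 7.129477

F_0 = -9.482709 N
F_1 = -1.459481 N
F_2 = 5.156513 N
F_3 = 7.129477 N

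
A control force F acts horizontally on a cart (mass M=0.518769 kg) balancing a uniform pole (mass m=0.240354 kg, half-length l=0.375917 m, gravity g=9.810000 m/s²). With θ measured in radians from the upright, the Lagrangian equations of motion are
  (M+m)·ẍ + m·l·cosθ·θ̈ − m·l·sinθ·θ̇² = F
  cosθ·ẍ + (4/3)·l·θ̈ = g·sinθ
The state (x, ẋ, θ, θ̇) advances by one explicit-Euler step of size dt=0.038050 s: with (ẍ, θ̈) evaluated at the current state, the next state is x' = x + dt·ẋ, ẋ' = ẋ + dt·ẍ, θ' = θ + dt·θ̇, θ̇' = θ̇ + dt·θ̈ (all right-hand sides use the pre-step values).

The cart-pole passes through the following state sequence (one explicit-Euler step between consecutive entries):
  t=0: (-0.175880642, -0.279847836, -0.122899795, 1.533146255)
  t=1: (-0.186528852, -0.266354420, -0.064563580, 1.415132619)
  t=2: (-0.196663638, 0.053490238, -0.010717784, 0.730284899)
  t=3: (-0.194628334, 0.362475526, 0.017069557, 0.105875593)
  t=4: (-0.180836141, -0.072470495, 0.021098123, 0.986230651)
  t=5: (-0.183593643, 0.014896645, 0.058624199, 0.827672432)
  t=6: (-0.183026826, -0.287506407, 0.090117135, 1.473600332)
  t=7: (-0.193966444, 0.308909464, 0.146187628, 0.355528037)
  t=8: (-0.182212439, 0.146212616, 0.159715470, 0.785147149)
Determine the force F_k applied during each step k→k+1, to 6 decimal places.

F_0 = 0.017118 N
F_1 = 4.769945 N
F_2 = 4.682349 N
F_3 = -6.587304 N
F_4 = 1.364752 N
F_5 = -4.505591 N
F_6 = 9.237049 N
F_7 = -2.238287 N

step 0→1:
  ẍ = (ẋ'−ẋ)/dt = (-0.266354420−-0.279847836)/0.038050 = 0.354623
  θ̈ = (θ̇'−θ̇)/dt = (1.415132619−1.533146255)/0.038050 = -3.101541
  sinθ=-0.122591, cosθ=0.992457
  F = (M+m)·ẍ + m·l·cosθ·θ̈ − m·l·sinθ·θ̇² = 0.269203 + -0.278120 − -0.026036 = 0.017118
step 1→2:
  ẍ = (ẋ'−ẋ)/dt = (0.053490238−-0.266354420)/0.038050 = 8.405904
  θ̈ = (θ̇'−θ̇)/dt = (0.730284899−1.415132619)/0.038050 = -17.998626
  sinθ=-0.064519, cosθ=0.997916
  F = (M+m)·ẍ + m·l·cosθ·θ̈ − m·l·sinθ·θ̇² = 6.381115 + -1.622844 − -0.011674 = 4.769945
step 2→3:
  ẍ = (ẋ'−ẋ)/dt = (0.362475526−0.053490238)/0.038050 = 8.120507
  θ̈ = (θ̇'−θ̇)/dt = (0.105875593−0.730284899)/0.038050 = -16.410231
  sinθ=-0.010718, cosθ=0.999943
  F = (M+m)·ẍ + m·l·cosθ·θ̈ − m·l·sinθ·θ̇² = 6.164464 + -1.482631 − -0.000516 = 4.682349
step 3→4:
  ẍ = (ẋ'−ẋ)/dt = (-0.072470495−0.362475526)/0.038050 = -11.430907
  θ̈ = (θ̇'−θ̇)/dt = (0.986230651−0.105875593)/0.038050 = 23.136795
  sinθ=0.017069, cosθ=0.999854
  F = (M+m)·ẍ + m·l·cosθ·θ̈ − m·l·sinθ·θ̇² = -8.677465 + 2.090178 − 0.000017 = -6.587304
step 4→5:
  ẍ = (ẋ'−ẋ)/dt = (0.014896645−-0.072470495)/0.038050 = 2.296114
  θ̈ = (θ̇'−θ̇)/dt = (0.827672432−0.986230651)/0.038050 = -4.167102
  sinθ=0.021097, cosθ=0.999777
  F = (M+m)·ẍ + m·l·cosθ·θ̈ − m·l·sinθ·θ̇² = 1.743033 + -0.376427 − 0.001854 = 1.364752
step 5→6:
  ẍ = (ẋ'−ẋ)/dt = (-0.287506407−0.014896645)/0.038050 = -7.947518
  θ̈ = (θ̇'−θ̇)/dt = (1.473600332−0.827672432)/0.038050 = 16.975766
  sinθ=0.058591, cosθ=0.998282
  F = (M+m)·ẍ + m·l·cosθ·θ̈ − m·l·sinθ·θ̇² = -6.033144 + 1.531179 − 0.003627 = -4.505591
step 6→7:
  ẍ = (ẋ'−ẋ)/dt = (0.308909464−-0.287506407)/0.038050 = 15.674530
  θ̈ = (θ̇'−θ̇)/dt = (0.355528037−1.473600332)/0.038050 = -29.384292
  sinθ=0.089995, cosθ=0.995942
  F = (M+m)·ẍ + m·l·cosθ·θ̈ − m·l·sinθ·θ̇² = 11.898896 + -2.644190 − 0.017657 = 9.237049
step 7→8:
  ẍ = (ẋ'−ẋ)/dt = (0.146212616−0.308909464)/0.038050 = -4.275870
  θ̈ = (θ̇'−θ̇)/dt = (0.785147149−0.355528037)/0.038050 = 11.290910
  sinθ=0.145667, cosθ=0.989334
  F = (M+m)·ẍ + m·l·cosθ·θ̈ − m·l·sinθ·θ̇² = -3.245911 + 1.009288 − 0.001664 = -2.238287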